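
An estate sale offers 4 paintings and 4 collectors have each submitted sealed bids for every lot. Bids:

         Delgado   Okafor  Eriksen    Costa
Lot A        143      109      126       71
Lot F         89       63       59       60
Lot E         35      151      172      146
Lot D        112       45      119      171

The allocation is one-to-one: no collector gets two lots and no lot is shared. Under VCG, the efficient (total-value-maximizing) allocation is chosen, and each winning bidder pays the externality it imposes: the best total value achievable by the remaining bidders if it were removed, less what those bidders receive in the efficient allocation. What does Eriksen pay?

Efficient allocation: Delgado→Lot A ($143), Okafor→Lot F ($63), Eriksen→Lot E ($172), Costa→Lot D ($171); total welfare W = $549.
Eriksen receives Lot E at value $172, so the others get W − 172 = $377.
Without Eriksen: best allocation of the remaining 3 bidders over all 4 lots is Delgado→Lot A ($143), Okafor→Lot E ($151), Costa→Lot D ($171), total $465.
VCG payment = (others' best without Eriksen) − (others' welfare with Eriksen) = 465 − 377 = $88.

Eriksen pays $88.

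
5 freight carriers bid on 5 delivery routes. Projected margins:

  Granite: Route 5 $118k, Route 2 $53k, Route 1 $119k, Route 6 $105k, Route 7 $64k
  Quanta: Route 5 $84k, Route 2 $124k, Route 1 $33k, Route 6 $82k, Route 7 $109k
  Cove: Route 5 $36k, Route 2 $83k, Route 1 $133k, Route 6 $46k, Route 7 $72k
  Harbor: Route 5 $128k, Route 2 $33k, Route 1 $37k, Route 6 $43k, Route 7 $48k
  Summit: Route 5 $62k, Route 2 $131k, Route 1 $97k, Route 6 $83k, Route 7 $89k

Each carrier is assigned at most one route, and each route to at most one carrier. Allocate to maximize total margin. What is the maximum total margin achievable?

Maximum total: $606k

Optimal: Granite→Route 6 ($105k), Quanta→Route 7 ($109k), Cove→Route 1 ($133k), Harbor→Route 5 ($128k), Summit→Route 2 ($131k) — total 105+109+133+128+131 = $606k.
Row-greedy (each carrier in turn takes its best remaining route) gives $526k, worse by 80.
No other one-to-one assignment exceeds $606k.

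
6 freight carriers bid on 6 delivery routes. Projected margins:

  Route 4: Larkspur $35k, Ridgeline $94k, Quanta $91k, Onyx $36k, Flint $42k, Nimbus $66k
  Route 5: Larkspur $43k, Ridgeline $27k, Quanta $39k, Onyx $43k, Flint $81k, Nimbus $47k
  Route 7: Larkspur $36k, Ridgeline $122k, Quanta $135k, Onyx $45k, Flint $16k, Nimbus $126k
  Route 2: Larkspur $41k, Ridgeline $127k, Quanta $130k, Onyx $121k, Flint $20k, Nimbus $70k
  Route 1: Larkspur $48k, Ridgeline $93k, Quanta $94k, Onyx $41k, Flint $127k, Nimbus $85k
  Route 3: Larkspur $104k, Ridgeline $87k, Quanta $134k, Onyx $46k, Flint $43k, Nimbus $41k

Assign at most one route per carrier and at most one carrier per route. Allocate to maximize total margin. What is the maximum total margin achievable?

Treat this as an assignment problem: match each carrier to one route.
Optimal: Larkspur→Route 5 ($43k), Ridgeline→Route 4 ($94k), Quanta→Route 3 ($134k), Onyx→Route 2 ($121k), Flint→Route 1 ($127k), Nimbus→Route 7 ($126k) — total 43+94+134+121+127+126 = $645k.
Column-greedy (each route in turn goes to its best remaining carrier) gives $620k, worse by 25.
Next-best assignment: Larkspur→Route 3, Ridgeline→Route 4, Quanta→Route 7, Onyx→Route 2, Flint→Route 1, Nimbus→Route 5 = $628k.
No other one-to-one assignment exceeds $645k.

Maximum total: $645k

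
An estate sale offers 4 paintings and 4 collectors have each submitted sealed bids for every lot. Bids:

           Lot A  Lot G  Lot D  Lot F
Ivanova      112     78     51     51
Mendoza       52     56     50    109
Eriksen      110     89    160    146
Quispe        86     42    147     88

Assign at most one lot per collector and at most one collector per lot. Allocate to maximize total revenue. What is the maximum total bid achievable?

Maximum total: $461

Optimal: Ivanova→Lot A ($112), Mendoza→Lot G ($56), Eriksen→Lot F ($146), Quispe→Lot D ($147) — total 112+56+146+147 = $461.
Row-greedy (each collector in turn takes its best remaining lot) gives $423, worse by 38.
Next-best assignment: Ivanova→Lot A, Mendoza→Lot F, Eriksen→Lot G, Quispe→Lot D = $457.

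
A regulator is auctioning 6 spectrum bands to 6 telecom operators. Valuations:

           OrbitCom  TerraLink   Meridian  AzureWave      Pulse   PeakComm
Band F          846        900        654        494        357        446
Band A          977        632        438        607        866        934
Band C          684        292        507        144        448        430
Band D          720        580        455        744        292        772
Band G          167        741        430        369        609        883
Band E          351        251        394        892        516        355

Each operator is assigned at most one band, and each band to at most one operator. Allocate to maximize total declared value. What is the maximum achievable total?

Optimal: OrbitCom→Band D ($720M), TerraLink→Band F ($900M), Meridian→Band C ($507M), AzureWave→Band E ($892M), Pulse→Band A ($866M), PeakComm→Band G ($883M) — total 720+900+507+892+866+883 = $4768M.
Max-entry greedy (repeatedly take the single best remaining cell) gives $4451M, worse by 317.
No other one-to-one assignment exceeds $4768M.

Max total: $4768M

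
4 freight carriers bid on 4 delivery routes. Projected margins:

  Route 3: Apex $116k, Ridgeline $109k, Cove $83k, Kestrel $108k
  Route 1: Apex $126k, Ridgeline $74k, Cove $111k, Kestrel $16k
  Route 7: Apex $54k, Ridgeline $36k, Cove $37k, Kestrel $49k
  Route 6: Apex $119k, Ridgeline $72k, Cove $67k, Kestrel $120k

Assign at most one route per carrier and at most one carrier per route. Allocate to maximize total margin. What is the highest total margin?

This is the linear assignment problem.
Optimal: Apex→Route 7 ($54k), Ridgeline→Route 3 ($109k), Cove→Route 1 ($111k), Kestrel→Route 6 ($120k) — total 54+109+111+120 = $394k.
Max-entry greedy (repeatedly take the single best remaining cell) gives $392k, worse by 2.
Next-best assignment: Apex→Route 1, Ridgeline→Route 3, Cove→Route 7, Kestrel→Route 6 = $392k.
No other one-to-one assignment exceeds $394k.

Max total: $394k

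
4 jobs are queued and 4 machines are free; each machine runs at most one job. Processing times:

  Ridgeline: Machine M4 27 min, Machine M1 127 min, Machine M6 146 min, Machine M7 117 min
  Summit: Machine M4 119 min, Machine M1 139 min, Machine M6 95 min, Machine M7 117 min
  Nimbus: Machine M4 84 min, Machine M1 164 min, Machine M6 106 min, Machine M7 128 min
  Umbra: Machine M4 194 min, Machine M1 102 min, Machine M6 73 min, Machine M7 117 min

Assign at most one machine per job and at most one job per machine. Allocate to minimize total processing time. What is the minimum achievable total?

Minimum total: 352 min

Optimal: Ridgeline→Machine M4 (27 min), Summit→Machine M6 (95 min), Nimbus→Machine M7 (128 min), Umbra→Machine M1 (102 min) — total 27+95+128+102 = 352 min.
Min-entry greedy (repeatedly take the single cheapest remaining cell) gives 381 min, worse by 29.
Swapping Summit↔Umbra (Summit→Machine M1 139 min, Umbra→Machine M6 73 min) adds 15.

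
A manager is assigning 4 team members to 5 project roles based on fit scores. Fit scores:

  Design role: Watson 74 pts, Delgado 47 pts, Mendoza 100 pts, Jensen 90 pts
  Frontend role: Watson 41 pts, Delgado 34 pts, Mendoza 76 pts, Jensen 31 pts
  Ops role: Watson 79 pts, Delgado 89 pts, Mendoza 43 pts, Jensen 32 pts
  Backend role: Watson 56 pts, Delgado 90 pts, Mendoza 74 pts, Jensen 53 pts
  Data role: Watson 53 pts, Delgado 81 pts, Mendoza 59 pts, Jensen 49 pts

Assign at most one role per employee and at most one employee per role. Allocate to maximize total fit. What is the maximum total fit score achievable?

Optimal: Watson→Ops role (79 pts), Delgado→Backend role (90 pts), Mendoza→Frontend role (76 pts), Jensen→Design role (90 pts) — total 79+90+76+90 = 335 pts.
Row-greedy (each employee in turn takes its best remaining role) gives 318 pts, worse by 17.
Swapping Mendoza↔Jensen (Mendoza→Design role 100 pts, Jensen→Frontend role 31 pts) loses 35.

Max total: 335 pts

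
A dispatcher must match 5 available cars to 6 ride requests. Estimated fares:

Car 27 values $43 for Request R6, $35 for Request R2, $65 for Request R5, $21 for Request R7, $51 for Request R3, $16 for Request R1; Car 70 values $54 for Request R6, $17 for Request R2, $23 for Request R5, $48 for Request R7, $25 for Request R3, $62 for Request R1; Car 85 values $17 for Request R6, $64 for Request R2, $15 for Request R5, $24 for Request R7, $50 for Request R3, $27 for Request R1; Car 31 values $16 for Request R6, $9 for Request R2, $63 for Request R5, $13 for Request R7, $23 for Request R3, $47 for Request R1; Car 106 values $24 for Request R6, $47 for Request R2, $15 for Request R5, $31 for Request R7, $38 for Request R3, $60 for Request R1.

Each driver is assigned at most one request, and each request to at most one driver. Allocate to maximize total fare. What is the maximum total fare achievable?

Optimal: Car 27→Request R3 ($51), Car 70→Request R6 ($54), Car 85→Request R2 ($64), Car 31→Request R5 ($63), Car 106→Request R1 ($60) — total 51+54+64+63+60 = $292.
Checked against all permutations: $292 is optimal.

Maximum total: $292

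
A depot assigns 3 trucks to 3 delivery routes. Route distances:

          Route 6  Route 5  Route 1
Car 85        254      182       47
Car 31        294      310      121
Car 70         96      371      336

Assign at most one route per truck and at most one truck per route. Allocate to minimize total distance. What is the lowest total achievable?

Optimal: Car 85→Route 5 (182 km), Car 31→Route 1 (121 km), Car 70→Route 6 (96 km) — total 182+121+96 = 399 km.
Min-entry greedy (repeatedly take the single cheapest remaining cell) gives 453 km, worse by 54.
Swapping Car 85↔Car 70 (Car 85→Route 6 254 km, Car 70→Route 5 371 km) adds 347.
Every other assignment is strictly worse.

Min total: 399 km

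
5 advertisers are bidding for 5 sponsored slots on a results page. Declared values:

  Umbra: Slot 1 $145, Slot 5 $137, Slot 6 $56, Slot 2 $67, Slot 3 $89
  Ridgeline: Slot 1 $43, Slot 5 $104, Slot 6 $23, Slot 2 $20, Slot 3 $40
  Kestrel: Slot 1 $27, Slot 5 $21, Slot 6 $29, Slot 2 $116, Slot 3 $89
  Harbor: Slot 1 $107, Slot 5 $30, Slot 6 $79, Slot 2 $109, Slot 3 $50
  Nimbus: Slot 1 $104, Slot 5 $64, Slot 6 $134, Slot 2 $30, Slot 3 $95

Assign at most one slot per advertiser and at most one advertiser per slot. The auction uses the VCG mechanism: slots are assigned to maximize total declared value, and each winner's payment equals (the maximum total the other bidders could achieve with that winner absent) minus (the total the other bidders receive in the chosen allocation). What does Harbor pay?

Efficient allocation: Umbra→Slot 1 ($145), Ridgeline→Slot 5 ($104), Kestrel→Slot 3 ($89), Harbor→Slot 2 ($109), Nimbus→Slot 6 ($134); total welfare W = $581.
Harbor receives Slot 2 at value $109, so the others get W − 109 = $472.
Without Harbor: best allocation of the remaining 4 bidders over all 5 slots is Umbra→Slot 1 ($145), Ridgeline→Slot 5 ($104), Kestrel→Slot 2 ($116), Nimbus→Slot 6 ($134), total $499.
VCG payment = (others' best without Harbor) − (others' welfare with Harbor) = 499 − 472 = $27.

Harbor pays $27.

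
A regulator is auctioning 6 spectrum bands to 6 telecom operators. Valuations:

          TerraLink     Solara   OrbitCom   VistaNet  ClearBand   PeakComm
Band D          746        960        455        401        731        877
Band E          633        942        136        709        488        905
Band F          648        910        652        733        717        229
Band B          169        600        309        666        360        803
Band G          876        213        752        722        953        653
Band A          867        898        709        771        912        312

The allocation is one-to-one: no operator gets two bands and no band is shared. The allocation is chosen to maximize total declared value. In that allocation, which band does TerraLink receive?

TerraLink receives Band A.

Optimal: TerraLink→Band A ($867M), Solara→Band D ($960M), OrbitCom→Band F ($652M), VistaNet→Band B ($666M), ClearBand→Band G ($953M), PeakComm→Band E ($905M) — total 867+960+652+666+953+905 = $5003M.
TerraLink's own top band is Band G ($876M), but forcing TerraLink→Band G and reassigning the rest optimally gives only $4971M — worse by 32.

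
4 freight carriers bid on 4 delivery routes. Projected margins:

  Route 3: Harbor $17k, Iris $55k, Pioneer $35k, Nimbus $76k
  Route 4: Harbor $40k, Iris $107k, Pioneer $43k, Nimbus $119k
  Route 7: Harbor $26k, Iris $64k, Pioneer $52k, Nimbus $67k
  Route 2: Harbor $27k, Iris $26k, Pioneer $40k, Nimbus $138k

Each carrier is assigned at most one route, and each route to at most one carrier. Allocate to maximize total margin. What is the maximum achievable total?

Max total: $314k

Optimal: Harbor→Route 3 ($17k), Iris→Route 4 ($107k), Pioneer→Route 7 ($52k), Nimbus→Route 2 ($138k) — total 17+107+52+138 = $314k.
Row-greedy (each carrier in turn takes its best remaining route) gives $220k, worse by 94.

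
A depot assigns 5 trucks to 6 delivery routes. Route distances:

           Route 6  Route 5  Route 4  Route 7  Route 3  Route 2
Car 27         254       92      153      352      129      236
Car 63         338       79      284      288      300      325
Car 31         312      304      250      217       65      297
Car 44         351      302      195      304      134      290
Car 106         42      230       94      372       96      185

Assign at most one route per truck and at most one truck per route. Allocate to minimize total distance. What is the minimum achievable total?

Optimal: Car 27→Route 2 (236 km), Car 63→Route 5 (79 km), Car 31→Route 3 (65 km), Car 44→Route 4 (195 km), Car 106→Route 6 (42 km) — total 236+79+65+195+42 = 617 km.
Row-greedy (each truck in turn takes its cheapest remaining route) gives 773 km, worse by 156.

Min total: 617 km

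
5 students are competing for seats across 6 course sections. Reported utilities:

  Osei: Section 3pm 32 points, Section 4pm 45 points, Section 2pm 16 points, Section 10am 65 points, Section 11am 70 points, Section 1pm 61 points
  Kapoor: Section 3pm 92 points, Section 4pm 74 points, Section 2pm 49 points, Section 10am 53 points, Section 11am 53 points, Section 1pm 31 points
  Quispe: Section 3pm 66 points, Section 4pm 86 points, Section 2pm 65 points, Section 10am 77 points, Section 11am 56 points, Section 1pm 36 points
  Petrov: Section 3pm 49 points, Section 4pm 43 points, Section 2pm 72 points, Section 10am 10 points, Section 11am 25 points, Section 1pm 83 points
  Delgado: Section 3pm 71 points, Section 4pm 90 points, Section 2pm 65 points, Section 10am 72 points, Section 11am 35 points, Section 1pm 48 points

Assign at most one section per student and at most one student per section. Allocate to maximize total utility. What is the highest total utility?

Maximum total: 412 points

Optimal: Osei→Section 11am (70 points), Kapoor→Section 3pm (92 points), Quispe→Section 10am (77 points), Petrov→Section 1pm (83 points), Delgado→Section 4pm (90 points) — total 70+92+77+83+90 = 412 points.
Column-greedy (each section in turn goes to its best remaining student) gives 401 points, worse by 11.
Next-best assignment: Osei→Section 11am, Kapoor→Section 3pm, Quispe→Section 4pm, Petrov→Section 1pm, Delgado→Section 10am = 403 points.
Swapping Osei↔Kapoor (Osei→Section 3pm 32 points, Kapoor→Section 11am 53 points) loses 77.
Every other assignment is strictly worse.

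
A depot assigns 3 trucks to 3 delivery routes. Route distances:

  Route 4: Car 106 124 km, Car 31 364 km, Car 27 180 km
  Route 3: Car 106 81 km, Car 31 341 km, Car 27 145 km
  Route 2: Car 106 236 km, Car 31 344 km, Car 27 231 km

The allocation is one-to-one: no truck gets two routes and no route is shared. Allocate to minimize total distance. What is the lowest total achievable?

Optimal: Car 106→Route 3 (81 km), Car 31→Route 2 (344 km), Car 27→Route 4 (180 km) — total 81+344+180 = 605 km.
Column-greedy (each route in turn goes to its cheapest remaining truck) gives 613 km, worse by 8.
Every other assignment is strictly worse.

Min total: 605 km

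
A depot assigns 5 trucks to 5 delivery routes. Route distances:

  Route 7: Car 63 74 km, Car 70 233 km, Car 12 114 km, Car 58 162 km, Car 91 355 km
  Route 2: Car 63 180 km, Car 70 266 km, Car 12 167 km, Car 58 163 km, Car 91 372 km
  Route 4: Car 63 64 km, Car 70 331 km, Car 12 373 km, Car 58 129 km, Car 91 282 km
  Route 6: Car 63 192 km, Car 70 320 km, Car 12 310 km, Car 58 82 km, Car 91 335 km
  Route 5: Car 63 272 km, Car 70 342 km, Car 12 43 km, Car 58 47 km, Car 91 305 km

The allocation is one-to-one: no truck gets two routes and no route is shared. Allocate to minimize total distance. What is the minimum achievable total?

Min total: 747 km

This is the linear assignment problem.
Optimal: Car 63→Route 7 (74 km), Car 70→Route 2 (266 km), Car 12→Route 5 (43 km), Car 58→Route 6 (82 km), Car 91→Route 4 (282 km) — total 74+266+43+82+282 = 747 km.
Column-greedy (each route in turn goes to its cheapest remaining truck) gives 1171 km, worse by 424.
No other one-to-one assignment undercuts 747 km.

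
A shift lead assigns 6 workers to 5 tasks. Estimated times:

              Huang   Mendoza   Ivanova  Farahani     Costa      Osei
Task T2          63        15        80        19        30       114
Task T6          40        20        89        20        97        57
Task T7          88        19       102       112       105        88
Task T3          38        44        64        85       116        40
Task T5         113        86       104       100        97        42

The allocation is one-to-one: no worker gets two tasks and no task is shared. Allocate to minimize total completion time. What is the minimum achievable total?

Optimal: Costa→Task T2 (30 min), Farahani→Task T6 (20 min), Mendoza→Task T7 (19 min), Huang→Task T3 (38 min), Osei→Task T5 (42 min) — total 30+20+19+38+42 = 149 min.
Column-greedy (each task in turn goes to its cheapest remaining worker) gives 260 min, worse by 111.
Next-best assignment: Costa→Task T2, Farahani→Task T6, Mendoza→Task T7, Ivanova→Task T3, Osei→Task T5 = 175 min.

Min total: 149 min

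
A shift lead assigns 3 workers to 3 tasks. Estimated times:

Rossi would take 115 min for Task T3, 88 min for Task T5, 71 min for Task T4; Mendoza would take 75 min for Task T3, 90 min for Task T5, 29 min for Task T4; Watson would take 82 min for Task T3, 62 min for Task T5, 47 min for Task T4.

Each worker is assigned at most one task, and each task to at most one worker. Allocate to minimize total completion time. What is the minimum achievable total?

Min total: 199 min

This is a one-to-one assignment (minimum-cost bipartite matching).
Optimal: Rossi→Task T5 (88 min), Mendoza→Task T4 (29 min), Watson→Task T3 (82 min) — total 88+29+82 = 199 min.
Row-greedy (each worker in turn takes its cheapest remaining task) gives 208 min, worse by 9.
Swapping Mendoza↔Rossi (Mendoza→Task T5 90 min, Rossi→Task T4 71 min) adds 44.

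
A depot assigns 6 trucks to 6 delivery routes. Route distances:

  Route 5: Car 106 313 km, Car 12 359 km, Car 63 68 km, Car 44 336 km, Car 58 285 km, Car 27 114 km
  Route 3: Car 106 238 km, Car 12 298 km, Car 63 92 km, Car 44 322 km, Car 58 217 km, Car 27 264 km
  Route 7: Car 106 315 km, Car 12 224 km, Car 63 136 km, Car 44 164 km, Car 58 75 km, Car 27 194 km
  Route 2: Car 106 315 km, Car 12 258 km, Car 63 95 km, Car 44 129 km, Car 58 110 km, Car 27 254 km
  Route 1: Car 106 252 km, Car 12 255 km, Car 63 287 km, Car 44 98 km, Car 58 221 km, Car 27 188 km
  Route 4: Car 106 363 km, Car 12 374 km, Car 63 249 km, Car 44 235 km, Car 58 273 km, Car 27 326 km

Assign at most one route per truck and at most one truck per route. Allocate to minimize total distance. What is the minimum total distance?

Minimum total: 994 km

This is the linear assignment problem.
Optimal: Car 106→Route 3 (238 km), Car 12→Route 4 (374 km), Car 63→Route 2 (95 km), Car 44→Route 1 (98 km), Car 58→Route 7 (75 km), Car 27→Route 5 (114 km) — total 238+374+95+98+75+114 = 994 km.
Row-greedy (each truck in turn takes its cheapest remaining route) gives 1064 km, worse by 70.
Next-best assignment: Car 106→Route 4, Car 12→Route 2, Car 63→Route 3, Car 44→Route 1, Car 58→Route 7, Car 27→Route 5 = 1000 km.
No other one-to-one assignment undercuts 994 km.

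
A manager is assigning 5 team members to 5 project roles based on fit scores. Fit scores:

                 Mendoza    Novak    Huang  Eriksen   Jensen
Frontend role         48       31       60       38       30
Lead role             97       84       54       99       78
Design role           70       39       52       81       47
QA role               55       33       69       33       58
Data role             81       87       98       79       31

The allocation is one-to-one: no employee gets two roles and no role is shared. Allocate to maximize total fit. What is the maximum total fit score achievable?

Maximum total: 383 pts

Optimal: Mendoza→Lead role (97 pts), Novak→Data role (87 pts), Huang→Frontend role (60 pts), Eriksen→Design role (81 pts), Jensen→QA role (58 pts) — total 97+87+60+81+58 = 383 pts.
Row-greedy (each employee in turn takes its best remaining role) gives 364 pts, worse by 19.
Next-best assignment: Mendoza→Design role, Novak→Data role, Huang→Frontend role, Eriksen→Lead role, Jensen→QA role = 374 pts.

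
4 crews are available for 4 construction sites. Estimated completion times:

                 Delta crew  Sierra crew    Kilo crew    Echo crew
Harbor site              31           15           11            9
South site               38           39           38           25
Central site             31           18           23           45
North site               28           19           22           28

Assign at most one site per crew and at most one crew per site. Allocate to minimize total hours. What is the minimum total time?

Min total: 82 hours

Optimal: Delta crew→North site (28 hours), Sierra crew→Central site (18 hours), Kilo crew→Harbor site (11 hours), Echo crew→South site (25 hours) — total 28+18+11+25 = 82 hours.
Min-entry greedy (repeatedly take the single cheapest remaining cell) gives 87 hours, worse by 5.
Next-best assignment: Delta crew→Central site, Sierra crew→North site, Kilo crew→Harbor site, Echo crew→South site = 86 hours.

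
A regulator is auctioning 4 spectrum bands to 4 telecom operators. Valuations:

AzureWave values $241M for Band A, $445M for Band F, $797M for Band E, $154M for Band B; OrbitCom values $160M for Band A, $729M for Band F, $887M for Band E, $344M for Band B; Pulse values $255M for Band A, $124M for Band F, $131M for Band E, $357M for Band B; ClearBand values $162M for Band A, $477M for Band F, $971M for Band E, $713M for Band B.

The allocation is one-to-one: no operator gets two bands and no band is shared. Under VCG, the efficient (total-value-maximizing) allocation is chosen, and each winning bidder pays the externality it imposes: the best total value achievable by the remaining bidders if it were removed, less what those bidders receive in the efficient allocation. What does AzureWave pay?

AzureWave pays $360M.

Efficient allocation: AzureWave→Band E ($797M), OrbitCom→Band F ($729M), Pulse→Band A ($255M), ClearBand→Band B ($713M); total welfare W = $2494M.
AzureWave receives Band E at value $797M, so the others get W − 797 = $1697M.
Without AzureWave: best allocation of the remaining 3 bidders over all 4 bands is OrbitCom→Band F ($729M), Pulse→Band B ($357M), ClearBand→Band E ($971M), total $2057M.
VCG payment = (others' best without AzureWave) − (others' welfare with AzureWave) = 2057 − 1697 = $360M.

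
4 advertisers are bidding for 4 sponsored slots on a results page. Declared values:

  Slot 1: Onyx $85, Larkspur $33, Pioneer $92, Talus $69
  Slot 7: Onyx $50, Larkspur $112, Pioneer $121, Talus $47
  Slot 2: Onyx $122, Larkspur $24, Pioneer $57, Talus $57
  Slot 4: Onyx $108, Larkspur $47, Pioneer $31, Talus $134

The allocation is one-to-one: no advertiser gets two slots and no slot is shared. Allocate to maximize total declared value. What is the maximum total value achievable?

Optimal: Onyx→Slot 2 ($122), Larkspur→Slot 7 ($112), Pioneer→Slot 1 ($92), Talus→Slot 4 ($134) — total 122+112+92+134 = $460.
Max-entry greedy (repeatedly take the single best remaining cell) gives $410, worse by 50.

Max total: $460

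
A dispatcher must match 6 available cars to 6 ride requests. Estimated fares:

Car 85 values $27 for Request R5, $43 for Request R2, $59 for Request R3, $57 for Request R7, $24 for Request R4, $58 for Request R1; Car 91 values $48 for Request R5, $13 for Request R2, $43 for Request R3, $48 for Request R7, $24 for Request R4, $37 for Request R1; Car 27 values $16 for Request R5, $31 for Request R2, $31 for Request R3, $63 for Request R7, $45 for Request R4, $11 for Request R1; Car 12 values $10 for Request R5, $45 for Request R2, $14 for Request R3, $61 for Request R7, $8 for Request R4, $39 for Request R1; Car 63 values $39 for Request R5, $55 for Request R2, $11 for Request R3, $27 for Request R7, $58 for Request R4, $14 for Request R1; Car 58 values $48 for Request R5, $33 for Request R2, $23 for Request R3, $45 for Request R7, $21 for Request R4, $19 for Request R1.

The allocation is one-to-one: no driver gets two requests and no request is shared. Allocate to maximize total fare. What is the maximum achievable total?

Max total: $315

Optimal: Car 85→Request R1 ($58), Car 91→Request R3 ($43), Car 27→Request R7 ($63), Car 12→Request R2 ($45), Car 63→Request R4 ($58), Car 58→Request R5 ($48) — total 58+43+63+45+58+48 = $315.
No other one-to-one assignment exceeds $315.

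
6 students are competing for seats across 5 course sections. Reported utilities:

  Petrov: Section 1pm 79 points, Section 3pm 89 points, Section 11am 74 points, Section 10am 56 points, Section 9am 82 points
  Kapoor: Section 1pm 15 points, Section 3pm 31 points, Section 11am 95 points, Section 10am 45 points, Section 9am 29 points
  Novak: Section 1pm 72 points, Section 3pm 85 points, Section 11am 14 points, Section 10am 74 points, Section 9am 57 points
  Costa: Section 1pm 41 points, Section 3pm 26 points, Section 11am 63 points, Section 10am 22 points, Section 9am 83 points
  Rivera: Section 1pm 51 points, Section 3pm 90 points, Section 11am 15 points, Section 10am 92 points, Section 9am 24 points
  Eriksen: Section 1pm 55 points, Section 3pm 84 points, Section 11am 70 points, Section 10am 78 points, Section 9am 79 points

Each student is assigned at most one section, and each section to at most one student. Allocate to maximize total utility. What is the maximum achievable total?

Treat this as an assignment problem: match each student to one section.
Optimal: Petrov→Section 1pm (79 points), Novak→Section 3pm (85 points), Kapoor→Section 11am (95 points), Rivera→Section 10am (92 points), Costa→Section 9am (83 points) — total 79+85+95+92+83 = 434 points.
Column-greedy (each section in turn goes to its best remaining student) gives 425 points, worse by 9.
Next-best assignment: Petrov→Section 1pm, Eriksen→Section 3pm, Kapoor→Section 11am, Rivera→Section 10am, Costa→Section 9am = 433 points.

Maximum total: 434 points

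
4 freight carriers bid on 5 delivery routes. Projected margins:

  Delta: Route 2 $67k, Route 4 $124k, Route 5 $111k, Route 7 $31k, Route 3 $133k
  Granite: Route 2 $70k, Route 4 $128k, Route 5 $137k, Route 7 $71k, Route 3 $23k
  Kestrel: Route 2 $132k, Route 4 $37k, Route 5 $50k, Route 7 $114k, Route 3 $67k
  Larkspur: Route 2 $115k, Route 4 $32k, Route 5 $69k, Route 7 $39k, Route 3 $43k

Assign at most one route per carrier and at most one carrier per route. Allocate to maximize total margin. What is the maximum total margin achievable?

Optimal: Delta→Route 3 ($133k), Granite→Route 5 ($137k), Kestrel→Route 7 ($114k), Larkspur→Route 2 ($115k) — total 133+137+114+115 = $499k.
Row-greedy (each carrier in turn takes its best remaining route) gives $441k, worse by 58.

Maximum total: $499k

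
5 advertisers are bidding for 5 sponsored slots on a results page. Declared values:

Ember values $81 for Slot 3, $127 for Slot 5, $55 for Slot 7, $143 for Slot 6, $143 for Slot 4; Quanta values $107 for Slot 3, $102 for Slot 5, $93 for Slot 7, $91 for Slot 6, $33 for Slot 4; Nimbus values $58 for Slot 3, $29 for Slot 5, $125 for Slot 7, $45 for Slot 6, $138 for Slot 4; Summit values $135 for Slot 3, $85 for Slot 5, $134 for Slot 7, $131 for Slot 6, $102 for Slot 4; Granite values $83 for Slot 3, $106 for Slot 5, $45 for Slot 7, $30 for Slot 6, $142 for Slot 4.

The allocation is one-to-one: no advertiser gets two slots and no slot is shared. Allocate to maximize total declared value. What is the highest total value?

Optimal: Ember→Slot 6 ($143), Quanta→Slot 5 ($102), Nimbus→Slot 7 ($125), Summit→Slot 3 ($135), Granite→Slot 4 ($142) — total 143+102+125+135+142 = $647.
Column-greedy (each slot in turn goes to its best remaining advertiser) gives $620, worse by 27.
Next-best assignment: Ember→Slot 5, Quanta→Slot 3, Nimbus→Slot 7, Summit→Slot 6, Granite→Slot 4 = $632.

Max total: $647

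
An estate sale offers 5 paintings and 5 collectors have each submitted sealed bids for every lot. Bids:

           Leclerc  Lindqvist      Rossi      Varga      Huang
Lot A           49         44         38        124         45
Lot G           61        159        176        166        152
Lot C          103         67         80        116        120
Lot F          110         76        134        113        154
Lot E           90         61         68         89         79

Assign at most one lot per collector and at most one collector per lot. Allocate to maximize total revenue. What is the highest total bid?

Maximum total: $627

Optimal: Leclerc→Lot E ($90), Lindqvist→Lot G ($159), Rossi→Lot F ($134), Varga→Lot A ($124), Huang→Lot C ($120) — total 90+159+134+124+120 = $627.
Max-entry greedy (repeatedly take the single best remaining cell) gives $618, worse by 9.
Next-best assignment: Leclerc→Lot C, Lindqvist→Lot E, Rossi→Lot G, Varga→Lot A, Huang→Lot F = $618.
Every other assignment is strictly worse.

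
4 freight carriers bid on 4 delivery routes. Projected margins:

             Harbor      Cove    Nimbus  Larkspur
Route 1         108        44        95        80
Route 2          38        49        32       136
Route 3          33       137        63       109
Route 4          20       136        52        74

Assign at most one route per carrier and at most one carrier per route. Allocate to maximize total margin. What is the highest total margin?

Maximum total: $443k

Optimal: Harbor→Route 1 ($108k), Cove→Route 4 ($136k), Nimbus→Route 3 ($63k), Larkspur→Route 2 ($136k) — total 108+136+63+136 = $443k.
Column-greedy (each route in turn goes to its best remaining carrier) gives $433k, worse by 10.
Next-best assignment: Harbor→Route 1, Cove→Route 3, Nimbus→Route 4, Larkspur→Route 2 = $433k.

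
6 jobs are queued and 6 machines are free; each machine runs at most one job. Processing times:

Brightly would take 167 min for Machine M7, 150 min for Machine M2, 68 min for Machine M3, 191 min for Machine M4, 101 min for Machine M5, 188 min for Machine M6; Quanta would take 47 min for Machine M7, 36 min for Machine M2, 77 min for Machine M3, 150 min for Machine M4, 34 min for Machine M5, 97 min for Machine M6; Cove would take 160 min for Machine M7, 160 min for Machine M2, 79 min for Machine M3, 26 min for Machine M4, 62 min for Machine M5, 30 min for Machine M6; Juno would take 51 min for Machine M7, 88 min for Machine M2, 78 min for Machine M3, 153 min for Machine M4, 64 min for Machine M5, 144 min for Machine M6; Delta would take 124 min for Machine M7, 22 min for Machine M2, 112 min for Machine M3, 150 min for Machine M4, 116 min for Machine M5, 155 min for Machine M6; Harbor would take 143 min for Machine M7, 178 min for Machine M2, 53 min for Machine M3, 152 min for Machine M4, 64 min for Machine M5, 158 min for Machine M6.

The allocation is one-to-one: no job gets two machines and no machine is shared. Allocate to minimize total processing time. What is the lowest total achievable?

Min total: 328 min

Optimal: Brightly→Machine M3 (68 min), Quanta→Machine M6 (97 min), Cove→Machine M4 (26 min), Juno→Machine M7 (51 min), Delta→Machine M2 (22 min), Harbor→Machine M5 (64 min) — total 68+97+26+51+22+64 = 328 min.
Row-greedy (each job in turn takes its cheapest remaining machine) gives 359 min, worse by 31.
Next-best assignment: Brightly→Machine M5, Quanta→Machine M6, Cove→Machine M4, Juno→Machine M7, Delta→Machine M2, Harbor→Machine M3 = 350 min.
Swapping Brightly↔Quanta (Brightly→Machine M6 188 min, Quanta→Machine M3 77 min) adds 100.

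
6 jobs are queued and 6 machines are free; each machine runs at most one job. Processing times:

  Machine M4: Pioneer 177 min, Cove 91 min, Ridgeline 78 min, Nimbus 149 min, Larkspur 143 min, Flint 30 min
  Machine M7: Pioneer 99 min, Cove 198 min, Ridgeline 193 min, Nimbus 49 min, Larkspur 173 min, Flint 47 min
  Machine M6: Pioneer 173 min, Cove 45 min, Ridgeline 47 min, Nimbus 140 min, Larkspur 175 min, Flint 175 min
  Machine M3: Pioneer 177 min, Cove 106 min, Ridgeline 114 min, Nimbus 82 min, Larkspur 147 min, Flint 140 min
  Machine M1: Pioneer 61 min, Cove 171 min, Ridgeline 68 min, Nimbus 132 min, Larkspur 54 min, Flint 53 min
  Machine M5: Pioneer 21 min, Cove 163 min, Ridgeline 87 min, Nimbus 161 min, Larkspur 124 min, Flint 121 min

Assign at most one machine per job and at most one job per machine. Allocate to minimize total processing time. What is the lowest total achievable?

Minimum total: 307 min

Optimal: Pioneer→Machine M5 (21 min), Cove→Machine M3 (106 min), Ridgeline→Machine M6 (47 min), Nimbus→Machine M7 (49 min), Larkspur→Machine M1 (54 min), Flint→Machine M4 (30 min) — total 21+106+47+49+54+30 = 307 min.
Row-greedy (each job in turn takes its cheapest remaining machine) gives 466 min, worse by 159.
Next-best assignment: Pioneer→Machine M5, Cove→Machine M6, Ridgeline→Machine M3, Nimbus→Machine M7, Larkspur→Machine M1, Flint→Machine M4 = 313 min.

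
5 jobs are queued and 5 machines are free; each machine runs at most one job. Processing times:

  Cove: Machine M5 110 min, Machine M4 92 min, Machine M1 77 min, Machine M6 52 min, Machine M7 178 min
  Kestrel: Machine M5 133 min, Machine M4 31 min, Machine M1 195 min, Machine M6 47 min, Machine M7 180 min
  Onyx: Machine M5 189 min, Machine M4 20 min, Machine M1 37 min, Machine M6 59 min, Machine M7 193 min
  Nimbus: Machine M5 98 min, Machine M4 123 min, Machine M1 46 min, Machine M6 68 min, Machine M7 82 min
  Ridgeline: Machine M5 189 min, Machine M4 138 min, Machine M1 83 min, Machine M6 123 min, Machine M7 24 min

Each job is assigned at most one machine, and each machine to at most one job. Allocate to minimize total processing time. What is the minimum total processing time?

Min total: 242 min

Optimal: Cove→Machine M6 (52 min), Kestrel→Machine M4 (31 min), Onyx→Machine M1 (37 min), Nimbus→Machine M5 (98 min), Ridgeline→Machine M7 (24 min) — total 52+31+37+98+24 = 242 min.
Min-entry greedy (repeatedly take the single cheapest remaining cell) gives 247 min, worse by 5.
Checked against all permutations: 242 min is optimal.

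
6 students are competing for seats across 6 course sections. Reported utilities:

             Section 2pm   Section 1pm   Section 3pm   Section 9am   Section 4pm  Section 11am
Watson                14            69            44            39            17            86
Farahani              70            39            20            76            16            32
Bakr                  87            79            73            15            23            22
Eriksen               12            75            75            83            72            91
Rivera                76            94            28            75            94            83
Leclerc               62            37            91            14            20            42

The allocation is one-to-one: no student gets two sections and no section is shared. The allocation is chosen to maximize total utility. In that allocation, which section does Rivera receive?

This is the linear assignment problem.
Optimal: Watson→Section 11am (86 points), Farahani→Section 9am (76 points), Bakr→Section 2pm (87 points), Eriksen→Section 1pm (75 points), Rivera→Section 4pm (94 points), Leclerc→Section 3pm (91 points) — total 86+76+87+75+94+91 = 509 points.
Max-entry greedy (repeatedly take the single best remaining cell) gives 456 points, worse by 53.
Next-best assignment: Watson→Section 1pm, Farahani→Section 9am, Bakr→Section 2pm, Eriksen→Section 11am, Rivera→Section 4pm, Leclerc→Section 3pm = 508 points.
Checked against all permutations: 509 points is optimal.
Rivera's own top section is Section 1pm (94 points), but forcing Rivera→Section 1pm and reassigning the rest optimally gives only 506 points — worse by 3.

Rivera receives Section 4pm.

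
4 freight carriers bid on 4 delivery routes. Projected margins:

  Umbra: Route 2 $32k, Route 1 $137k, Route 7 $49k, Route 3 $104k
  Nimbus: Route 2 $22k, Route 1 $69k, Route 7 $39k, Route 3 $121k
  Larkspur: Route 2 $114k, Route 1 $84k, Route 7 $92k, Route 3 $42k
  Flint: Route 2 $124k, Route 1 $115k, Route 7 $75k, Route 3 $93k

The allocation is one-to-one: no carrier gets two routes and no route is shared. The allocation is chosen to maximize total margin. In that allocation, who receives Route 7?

Optimal: Umbra→Route 1 ($137k), Nimbus→Route 3 ($121k), Larkspur→Route 7 ($92k), Flint→Route 2 ($124k) — total 137+121+92+124 = $474k.
Row-greedy (each carrier in turn takes its best remaining route) gives $447k, worse by 27.
Next-best assignment: Umbra→Route 1, Nimbus→Route 3, Larkspur→Route 2, Flint→Route 7 = $447k.
No other one-to-one assignment exceeds $474k.
Larkspur's own top route is Route 2 ($114k), but forcing Larkspur→Route 2 and reassigning the rest optimally gives only $447k — worse by 27.

Larkspur receives Route 7.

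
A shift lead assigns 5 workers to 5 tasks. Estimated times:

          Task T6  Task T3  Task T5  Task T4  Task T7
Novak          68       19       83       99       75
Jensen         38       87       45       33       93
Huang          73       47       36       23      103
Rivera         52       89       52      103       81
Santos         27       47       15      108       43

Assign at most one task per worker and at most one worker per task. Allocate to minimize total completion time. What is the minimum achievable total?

This is the linear assignment problem.
Optimal: Novak→Task T3 (19 min), Jensen→Task T6 (38 min), Huang→Task T4 (23 min), Rivera→Task T5 (52 min), Santos→Task T7 (43 min) — total 19+38+23+52+43 = 175 min.
Min-entry greedy (repeatedly take the single cheapest remaining cell) gives 176 min, worse by 1.
Next-best assignment: Novak→Task T3, Jensen→Task T6, Huang→Task T4, Rivera→Task T7, Santos→Task T5 = 176 min.

Min total: 175 min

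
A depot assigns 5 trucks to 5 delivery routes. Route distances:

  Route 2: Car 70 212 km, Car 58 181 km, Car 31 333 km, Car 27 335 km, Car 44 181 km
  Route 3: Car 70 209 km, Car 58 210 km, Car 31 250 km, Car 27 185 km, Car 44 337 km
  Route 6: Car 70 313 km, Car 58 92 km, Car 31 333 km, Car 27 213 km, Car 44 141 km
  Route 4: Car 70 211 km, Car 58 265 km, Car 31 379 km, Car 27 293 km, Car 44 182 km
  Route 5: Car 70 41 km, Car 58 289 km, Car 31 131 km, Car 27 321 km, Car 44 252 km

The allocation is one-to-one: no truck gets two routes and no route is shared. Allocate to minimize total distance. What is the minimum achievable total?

Minimum total: 800 km

Optimal: Car 70→Route 4 (211 km), Car 58→Route 6 (92 km), Car 31→Route 5 (131 km), Car 27→Route 3 (185 km), Car 44→Route 2 (181 km) — total 211+92+131+185+181 = 800 km.
Swapping Car 70↔Car 58 (Car 70→Route 6 313 km, Car 58→Route 4 265 km) adds 275.
No other one-to-one assignment undercuts 800 km.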